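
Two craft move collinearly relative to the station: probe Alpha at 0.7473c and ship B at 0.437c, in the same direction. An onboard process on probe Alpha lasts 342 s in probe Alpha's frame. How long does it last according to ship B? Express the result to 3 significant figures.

385 s

Transform probe Alpha's velocity into ship B's frame: (0.7473 − 0.437)/(1 − 0.7473·0.437) = 0.3103/0.6734299, so the relative speed is 0.46078c.
γ for this relative speed: γ = 1/√(1 − 0.212318) = 1.1267.
Probe Alpha's interval is proper; time dilation gives Δt_B = γΔτ = 1.1267 × 342 s = 385 s.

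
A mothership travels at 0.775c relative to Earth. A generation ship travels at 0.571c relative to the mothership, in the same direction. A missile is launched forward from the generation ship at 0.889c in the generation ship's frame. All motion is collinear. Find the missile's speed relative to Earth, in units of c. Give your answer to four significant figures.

First combine the missile and generation ship (S''→S'): u₁ = (0.889 + 0.571)/(1 + 0.889×0.571) = 1.46/1.507619 = 0.96841.
Then combine with the mothership (S'→S): u = (0.96841 + 0.775)/(1 + 0.96841×0.775) = 1.74341/1.75051775 = 0.99594.

0.9959c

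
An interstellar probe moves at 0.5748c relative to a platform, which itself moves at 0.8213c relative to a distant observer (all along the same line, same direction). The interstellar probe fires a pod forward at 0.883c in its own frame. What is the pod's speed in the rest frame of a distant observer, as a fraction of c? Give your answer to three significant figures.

First combine the pod and interstellar probe (S''→S'): u₁ = (0.883 + 0.5748)/(1 + 0.883×0.5748) = 1.4578/1.5075484 = 0.967.
Then combine with the platform (S'→S): u = (0.967 + 0.8213)/(1 + 0.967×0.8213) = 1.7883/1.7941971 = 0.99671.

0.997c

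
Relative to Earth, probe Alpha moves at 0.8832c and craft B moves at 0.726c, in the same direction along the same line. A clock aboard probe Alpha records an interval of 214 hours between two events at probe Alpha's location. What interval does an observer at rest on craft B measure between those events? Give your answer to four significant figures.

The velocity of probe Alpha relative to craft B is (0.8832 − 0.726)c / (1 − 0.8832×0.726) = 0.43813c; relative speed 0.43813c.
γ for this relative speed: γ = 1/√(1 − 0.191958) = 1.1125.
Probe Alpha's interval is proper; time dilation gives Δt_B = γΔτ = 1.1125 × 214 hours = 238.1 hours.

238.1 hours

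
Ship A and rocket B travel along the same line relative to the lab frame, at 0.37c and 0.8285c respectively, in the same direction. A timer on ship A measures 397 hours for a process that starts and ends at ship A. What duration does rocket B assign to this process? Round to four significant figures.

529.2 hours

Transform ship A's velocity into rocket B's frame: (0.37 − 0.8285)/(1 − 0.37·0.8285) = −0.4585/0.693455, so the relative speed is 0.66118c.
At |u| = 0.66118c, γ = (1 − 0.437159)^(−1/2) = 1.3329.
The clock on ship A records proper time, so rocket B measures Δt = γΔτ = 1.3329 × 397 = 529.2 hours.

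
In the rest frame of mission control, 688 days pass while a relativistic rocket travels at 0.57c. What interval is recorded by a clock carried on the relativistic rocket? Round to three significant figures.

γ = 1/√(1 − β²) = 1/√(1 − 0.3249) = 1/√0.6751 = 1/0.821645 = 1.2171.
The relativistic rocket's clock runs slow as seen from mission control, so Δτ = Δt/γ = 688/1.2171 = 565 days.

565 days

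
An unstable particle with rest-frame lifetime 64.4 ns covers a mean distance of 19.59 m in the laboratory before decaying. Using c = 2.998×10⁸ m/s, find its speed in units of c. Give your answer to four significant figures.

0.7122c

d = βγcτ ⇒ βγ = d/(cτ) = 19.59 m / (19.30712 m) = 1.0147.
β = (βγ)/√(1+(βγ)²) = 1.0147/√2.02962 = 0.7122.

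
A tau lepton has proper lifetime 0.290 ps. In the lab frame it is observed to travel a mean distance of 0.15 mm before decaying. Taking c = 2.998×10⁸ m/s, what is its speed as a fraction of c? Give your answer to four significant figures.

0.8652c

Let x = d/(cτ) = 1.500×10^-4 m / (2.998×10⁸ m/s × 2.900×10^-13 s) = 1.7253. Since d = βγcτ, x = βγ = β/√(1−β²).
Solving: β² = x²/(1+x²) = 2.97666/3.97666 = 0.748533, so β = 0.8652.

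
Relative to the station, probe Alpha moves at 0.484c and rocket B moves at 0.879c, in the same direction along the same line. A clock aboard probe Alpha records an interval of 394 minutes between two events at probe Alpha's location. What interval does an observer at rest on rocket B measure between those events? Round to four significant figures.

The velocity of probe Alpha relative to rocket B is (0.484 − 0.879)c / (1 − 0.484×0.879) = −0.68748c; relative speed 0.68748c.
γ for this relative speed: γ = 1/√(1 − 0.472629) = 1.377.
The clock on probe Alpha records proper time, so rocket B measures Δt = γΔτ = 1.377 × 394 = 542.5 minutes.

542.5 minutes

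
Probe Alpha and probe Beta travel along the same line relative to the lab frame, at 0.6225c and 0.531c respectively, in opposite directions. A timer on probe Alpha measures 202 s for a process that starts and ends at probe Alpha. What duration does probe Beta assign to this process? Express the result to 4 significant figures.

405.3 s

Speed of probe Alpha in probe Beta's frame: u = (v_A + v_B)/(1 + v_A v_B/c²) = (0.6225 + 0.531)/(1 + 0.6225×0.531) = 1.1535/1.3305475 = 0.86694; |u| = 0.86694c.
γ for this relative speed: γ = 1/√(1 − 0.751585) = 2.0064.
Probe Alpha's interval is proper; time dilation gives Δt_B = γΔτ = 2.0064 × 202 s = 405.3 s.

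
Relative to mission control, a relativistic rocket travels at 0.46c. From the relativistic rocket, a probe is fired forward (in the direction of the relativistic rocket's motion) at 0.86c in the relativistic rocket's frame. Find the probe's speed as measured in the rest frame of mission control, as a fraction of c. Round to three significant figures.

In units of c, u = (u' + v)/(1 + u'v) with u' = 0.86 and v = 0.46.
Numerator: 0.86 + 0.46 = 1.32. Denominator: 1 + (0.86)(0.46) = 1.3956.
u = 1.32/1.3956 = 0.94583, so the speed is 0.946c.

0.946c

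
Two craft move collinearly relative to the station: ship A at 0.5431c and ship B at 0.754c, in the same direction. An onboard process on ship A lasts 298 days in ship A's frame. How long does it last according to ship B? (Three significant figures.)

Transform ship A's velocity into ship B's frame: (0.5431 − 0.754)/(1 − 0.5431·0.754) = −0.2109/0.5905026, so the relative speed is 0.35715c.
γ for this relative speed: γ = 1/√(1 − 0.127556) = 1.0706.
Ship A's interval is proper; time dilation gives Δt_B = γΔτ = 1.0706 × 298 days = 319 days.

319 days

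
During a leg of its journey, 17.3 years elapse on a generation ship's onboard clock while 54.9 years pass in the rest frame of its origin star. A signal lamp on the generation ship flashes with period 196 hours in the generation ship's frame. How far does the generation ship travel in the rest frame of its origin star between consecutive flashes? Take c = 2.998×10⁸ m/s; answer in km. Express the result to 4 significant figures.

From Δt = γΔτ: γ = 54.9/17.3 = 3.17341.
β = √(1 − 1/γ²) = 0.94905. Lab-frame period = γτ = 3.17341×196 hours = 621.99 hours. Distance = βc × γτ = 0.94905 × 2.998×10⁸ m/s × 2239164 s = 6.3710×10^14 m = 6.371×10^11 km.

6.371×10^11 km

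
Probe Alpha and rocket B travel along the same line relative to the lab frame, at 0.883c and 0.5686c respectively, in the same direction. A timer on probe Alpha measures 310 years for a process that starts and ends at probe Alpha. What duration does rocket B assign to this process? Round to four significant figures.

The velocity of probe Alpha relative to rocket B is (0.883 − 0.5686)c / (1 − 0.883×0.5686) = 0.63142c; relative speed 0.63142c.
At |u| = 0.63142c, γ = (1 − 0.398691)^(−1/2) = 1.2896.
The clock on probe Alpha records proper time, so rocket B measures Δt = γΔτ = 1.2896 × 310 = 399.8 years.

399.8 years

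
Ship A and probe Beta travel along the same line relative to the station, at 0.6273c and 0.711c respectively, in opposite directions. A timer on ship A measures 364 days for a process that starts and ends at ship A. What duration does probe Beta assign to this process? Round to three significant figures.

Transform ship A's velocity into probe Beta's frame: (0.6273 + 0.711)/(1 + 0.6273·0.711) = 1.3383/1.4460103, so the relative speed is 0.92551c.
At |u| = 0.92551c, γ = (1 − 0.856569)^(−1/2) = 2.6405.
Ship A's interval is proper; time dilation gives Δt_B = γΔτ = 2.6405 × 364 days = 961 days.

961 days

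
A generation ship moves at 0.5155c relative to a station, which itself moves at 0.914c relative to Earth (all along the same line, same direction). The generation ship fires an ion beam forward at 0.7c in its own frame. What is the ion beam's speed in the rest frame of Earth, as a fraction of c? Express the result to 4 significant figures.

0.9949c

Compose velocities in two stages. Stage 1 (into S'): u₁ = (0.7+0.5155)/(1+0.7×0.5155) = 0.89319.
Stage 2 (into S): u = (0.89319+0.914)/(1+0.89319×0.914) = 0.99494, so the speed is 0.9949c.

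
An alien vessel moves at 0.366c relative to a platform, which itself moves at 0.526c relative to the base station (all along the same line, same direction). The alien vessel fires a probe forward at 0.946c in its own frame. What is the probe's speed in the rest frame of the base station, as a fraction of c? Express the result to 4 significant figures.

Apply u = (u'+v)/(1+u'v) twice. Probe in the platform frame: (0.946+0.366)/(1+0.946·0.366) = 1.312/1.346236 = 0.97457c.
That velocity, transformed to the rest frame of the base station: (0.97457+0.526)/(1+0.97457·0.526) = 1.50057/1.51262382 = 0.99203c.

0.9920c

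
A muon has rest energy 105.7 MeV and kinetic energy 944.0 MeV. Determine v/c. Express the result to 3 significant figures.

0.995

K = (γ−1)mc², so γ = 1 + 944.0/105.7 = 9.9309.
Then v/c = √(1 − γ⁻²) = √(1 − 0.0101396) = √0.9898604 = 0.995.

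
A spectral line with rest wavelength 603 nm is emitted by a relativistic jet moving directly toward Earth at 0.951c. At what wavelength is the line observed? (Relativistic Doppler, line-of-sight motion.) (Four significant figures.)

Relativistic Doppler for wavelength: λ_obs = λ_src · √((1−β)/(1+β)).
With β = 0.951: factor = √(0.049/1.951) = 0.15848.
λ_obs = 603 × 0.15848 = 95.56 nm.

95.56 nm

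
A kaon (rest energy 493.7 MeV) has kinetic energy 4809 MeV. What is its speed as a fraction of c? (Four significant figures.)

0.9957c

K = (γ−1)mc², so γ = 1 + 4809/493.7 = 10.741.
Then v/c = √(1 − γ⁻²) = √(1 − 0.00866783) = √0.99133217 = 0.9957.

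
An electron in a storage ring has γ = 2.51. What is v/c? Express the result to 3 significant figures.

β = √(1 − 1/γ²) = √(1 − 1/6.3001) = √0.841272 = 0.917.

0.917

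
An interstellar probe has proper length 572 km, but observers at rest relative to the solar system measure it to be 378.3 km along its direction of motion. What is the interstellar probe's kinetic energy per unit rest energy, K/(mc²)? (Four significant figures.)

0.5120

Length contraction gives γ = L₀/L = 572/378.3 = 1.51203.
Since K = (γ−1)mc², K/(mc²) = 1.51203 − 1 = 0.5120.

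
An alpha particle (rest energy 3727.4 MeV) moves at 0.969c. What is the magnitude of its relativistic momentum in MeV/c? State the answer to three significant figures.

14600 MeV/c

β² = 0.938961, so γ = 1/√0.061039 = 4.0476.
Momentum: p = γβ·mc = 4.0476 × 0.969 × 3727.4 MeV/c = 14600 MeV/c.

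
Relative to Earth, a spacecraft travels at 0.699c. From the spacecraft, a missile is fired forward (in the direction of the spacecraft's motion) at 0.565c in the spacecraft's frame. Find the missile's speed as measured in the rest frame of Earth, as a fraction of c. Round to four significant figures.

0.9061c

In units of c, u = (u' + v)/(1 + u'v) with u' = 0.565 and v = 0.699.
Numerator: 0.565 + 0.699 = 1.264. Denominator: 1 + (0.565)(0.699) = 1.394935.
u = 1.264/1.394935 = 0.90614, so the speed is 0.9061c.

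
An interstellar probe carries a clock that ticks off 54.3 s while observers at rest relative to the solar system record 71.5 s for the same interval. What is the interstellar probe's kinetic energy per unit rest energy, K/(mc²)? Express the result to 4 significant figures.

0.3168

From Δt = γΔτ: γ = 71.5/54.3 = 1.31676.
Since K = (γ−1)mc², K/(mc²) = 1.31676 − 1 = 0.3168.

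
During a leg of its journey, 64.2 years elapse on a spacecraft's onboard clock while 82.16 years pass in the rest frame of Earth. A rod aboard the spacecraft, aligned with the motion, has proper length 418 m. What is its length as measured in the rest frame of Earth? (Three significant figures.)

From Δt = γΔτ: γ = 82.16/64.2 = 1.27975.
L = L₀/γ = 418/1.27975 = 327 m.

327 m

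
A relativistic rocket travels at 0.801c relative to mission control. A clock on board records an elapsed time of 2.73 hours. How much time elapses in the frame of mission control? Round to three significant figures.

4.56 hours

With β = 0.801, γ = 1/√(1 − 0.801²) = 1/√0.358399 = 1.6704.
The onboard clock measures proper time, so the interval in the rest frame of mission control is dilated: Δt = γ·Δτ = 1.6704 × 2.73 hours = 4.56 hours.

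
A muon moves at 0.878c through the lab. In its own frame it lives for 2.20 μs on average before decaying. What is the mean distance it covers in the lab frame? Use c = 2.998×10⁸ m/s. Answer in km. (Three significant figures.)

With β = 0.878, γ = 1/√(1 − 0.878²) = 1/√0.229116 = 2.0892.
Lab-frame lifetime: Δt = γτ = 2.0892 × 2.20 μs = 4.5962 μs.
Distance: d = vΔt = 0.878 × 2.998×10⁸ m/s × 4.5962×10^-6 s = 1210 m = 1.21 km.

1.21 km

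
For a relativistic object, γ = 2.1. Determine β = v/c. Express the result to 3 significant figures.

β = √(1 − 1/γ²) = √(1 − 1/4.41) = √0.773243 = 0.879.

0.879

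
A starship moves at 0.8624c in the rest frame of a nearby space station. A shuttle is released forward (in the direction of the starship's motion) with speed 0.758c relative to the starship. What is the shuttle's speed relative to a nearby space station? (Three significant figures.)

0.980c

Relativistic velocity addition: u = (u' + v)/(1 + u'v/c²), with u' = 0.758c and v = 0.8624c.
Numerator: 0.758 + 0.8624 = 1.6204. Denominator: 1 + (0.758)(0.8624) = 1.6536992.
u = 1.6204/1.6536992 = 0.97986, so the speed is 0.980c.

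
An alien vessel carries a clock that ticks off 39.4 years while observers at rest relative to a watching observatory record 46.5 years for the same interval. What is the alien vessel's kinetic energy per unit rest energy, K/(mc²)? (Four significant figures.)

γ = Δt/Δτ = 46.5/39.4 = 1.1802.
K/(mc²) = γ − 1 = 1.1802 − 1 = 0.1802.

0.1802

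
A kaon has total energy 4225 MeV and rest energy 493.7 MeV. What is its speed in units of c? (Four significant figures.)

γ = E/(mc²) = 4225/493.7 = 8.5578.
β = √(1 − 1/γ²) = √(1 − 0.0136545) = √0.9863455 = 0.9931.

0.9931c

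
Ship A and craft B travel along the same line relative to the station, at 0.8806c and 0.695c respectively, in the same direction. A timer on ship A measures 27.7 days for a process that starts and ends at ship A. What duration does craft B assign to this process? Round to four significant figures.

Speed of ship A in craft B's frame: u = (v_A − v_B)/(1 − v_A v_B/c²) = (0.8806 − 0.695)/(1 − 0.8806×0.695) = 0.1856/0.387983 = 0.47837; |u| = 0.47837c.
At |u| = 0.47837c, γ = (1 − 0.228838)^(−1/2) = 1.1387.
The clock on ship A records proper time, so craft B measures Δt = γΔτ = 1.1387 × 27.7 = 31.54 days.

31.54 days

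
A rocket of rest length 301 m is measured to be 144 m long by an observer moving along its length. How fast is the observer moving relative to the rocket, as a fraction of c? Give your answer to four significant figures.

0.8781c

Length contraction gives γ = L₀/L = 301/144 = 2.0903.
β = √(1 − 1/γ²) = √0.771133 = 0.8781.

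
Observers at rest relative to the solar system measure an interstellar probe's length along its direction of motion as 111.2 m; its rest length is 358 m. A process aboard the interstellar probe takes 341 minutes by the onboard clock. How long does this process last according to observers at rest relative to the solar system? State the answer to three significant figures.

1100 minutes

Length contraction gives γ = L₀/L = 358/111.2 = 3.21942.
Δt = γΔτ = 3.21942 × 341 = 1100 minutes.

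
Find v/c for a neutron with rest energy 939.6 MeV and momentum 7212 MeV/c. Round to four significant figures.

pc/(mc²) = 7212/939.6 = 7.6756 = βγ = β/√(1−β²).
So β² = x²/(1 + x²) with x = 7.6756: x² = 58.9148, β² = 58.9148/59.9148 = 0.98331, β = 0.9916.

0.9916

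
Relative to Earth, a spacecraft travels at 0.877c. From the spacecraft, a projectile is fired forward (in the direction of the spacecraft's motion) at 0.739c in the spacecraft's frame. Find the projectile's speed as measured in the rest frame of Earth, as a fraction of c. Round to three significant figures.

0.981c

In units of c, u = (u' + v)/(1 + u'v) with u' = 0.739 and v = 0.877.
Numerator: 0.739 + 0.877 = 1.616. Denominator: 1 + (0.739)(0.877) = 1.648103.
u = 1.616/1.648103 = 0.98052, so the speed is 0.981c.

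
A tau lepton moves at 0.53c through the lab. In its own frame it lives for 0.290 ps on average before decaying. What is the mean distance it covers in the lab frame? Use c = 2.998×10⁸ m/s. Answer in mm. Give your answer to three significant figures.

With β = 0.53, γ = 1/√(1 − 0.53²) = 1/√0.7191 = 1.1792.
Lab-frame lifetime: Δt = γτ = 1.1792 × 0.290 ps = 0.34197 ps.
Distance: d = vΔt = 0.53 × 2.998×10⁸ m/s × 3.4197×10^-13 s = 5.43×10^-5 m = 0.0543 mm.

0.0543 mm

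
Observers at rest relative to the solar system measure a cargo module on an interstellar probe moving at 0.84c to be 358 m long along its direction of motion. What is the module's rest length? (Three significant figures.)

γ = 1/√(1 − β²) = 1/√(1 − 0.7056) = 1/√0.2944 = 1/0.542586 = 1.843.
Proper length: L₀ = γ·L = 1.843 × 358 = 660 m.

660 m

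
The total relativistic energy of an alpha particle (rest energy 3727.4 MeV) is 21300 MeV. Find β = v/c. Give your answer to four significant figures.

γ = E/(mc²) = 21300/3727.4 = 5.7144.
β = √(1 − 1/γ²) = √(1 − 0.0306238) = √0.9693762 = 0.9846.

0.9846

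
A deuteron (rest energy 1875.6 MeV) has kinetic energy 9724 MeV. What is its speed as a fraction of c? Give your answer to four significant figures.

0.9868c

K = (γ−1)mc², so γ = 1 + 9724/1875.6 = 6.1845.
Then v/c = √(1 − γ⁻²) = √(1 − 0.0261451) = √0.9738549 = 0.9868.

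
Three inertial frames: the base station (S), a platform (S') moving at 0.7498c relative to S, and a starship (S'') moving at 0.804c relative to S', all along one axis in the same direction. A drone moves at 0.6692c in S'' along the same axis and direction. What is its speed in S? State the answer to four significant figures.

0.9939c

First combine the drone and starship (S''→S'): u₁ = (0.6692 + 0.804)/(1 + 0.6692×0.804) = 1.4732/1.5380368 = 0.95784.
Then combine with the platform (S'→S): u = (0.95784 + 0.7498)/(1 + 0.95784×0.7498) = 1.70764/1.718188432 = 0.99386.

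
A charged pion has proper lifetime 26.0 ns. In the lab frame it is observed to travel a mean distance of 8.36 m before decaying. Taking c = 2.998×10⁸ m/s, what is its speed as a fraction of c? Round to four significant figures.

Let x = d/(cτ) = 8.360 m / (2.998×10⁸ m/s × 2.600×10^-8 s) = 1.0725. Since d = βγcτ, x = βγ = β/√(1−β²).
Solving: β² = x²/(1+x²) = 1.15026/2.15026 = 0.53494, so β = 0.7314.

0.7314c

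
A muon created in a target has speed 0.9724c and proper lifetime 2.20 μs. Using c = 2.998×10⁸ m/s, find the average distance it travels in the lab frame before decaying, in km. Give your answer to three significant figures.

2.75 km

With β = 0.9724, γ = 1/√(1 − 0.9724²) = 1/√0.05443824 = 4.286.
Lab-frame lifetime: Δt = γτ = 4.286 × 2.20 μs = 9.4292 μs.
Distance: d = vΔt = 0.9724 × 2.998×10⁸ m/s × 9.4292×10^-6 s = 2750 m = 2.75 km.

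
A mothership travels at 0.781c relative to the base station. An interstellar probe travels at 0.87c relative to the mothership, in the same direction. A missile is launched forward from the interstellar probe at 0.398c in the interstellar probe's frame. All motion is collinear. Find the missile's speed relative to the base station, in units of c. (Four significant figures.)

Apply u = (u'+v)/(1+u'v) twice. Missile in the mothership frame: (0.398+0.87)/(1+0.398·0.87) = 1.268/1.34626 = 0.94187c.
That velocity, transformed to the rest frame of the base station: (0.94187+0.781)/(1+0.94187·0.781) = 1.72287/1.73560047 = 0.99267c.

0.9927c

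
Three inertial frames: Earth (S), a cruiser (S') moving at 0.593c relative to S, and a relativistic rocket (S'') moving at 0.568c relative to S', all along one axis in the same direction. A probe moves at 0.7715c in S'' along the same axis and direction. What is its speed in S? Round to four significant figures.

0.9820c

Apply u = (u'+v)/(1+u'v) twice. Probe in the cruiser frame: (0.7715+0.568)/(1+0.7715·0.568) = 1.3395/1.438212 = 0.93136c.
That velocity, transformed to the rest frame of Earth: (0.93136+0.593)/(1+0.93136·0.593) = 1.52436/1.55229648 = 0.982c.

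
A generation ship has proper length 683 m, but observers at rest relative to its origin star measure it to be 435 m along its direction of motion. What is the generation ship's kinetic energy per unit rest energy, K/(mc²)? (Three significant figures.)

0.570

γ = L₀/L = 683/435 = 1.57011.
Since K = (γ−1)mc², K/(mc²) = 1.57011 − 1 = 0.570.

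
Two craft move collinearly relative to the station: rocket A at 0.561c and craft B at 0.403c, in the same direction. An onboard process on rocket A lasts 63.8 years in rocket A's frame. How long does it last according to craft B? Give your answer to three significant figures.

65.2 years

Speed of rocket A in craft B's frame: u = (v_A − v_B)/(1 − v_A v_B/c²) = (0.561 − 0.403)/(1 − 0.561×0.403) = 0.158/0.773917 = 0.20416; |u| = 0.20416c.
At |u| = 0.20416c, γ = (1 − 0.0416813)^(−1/2) = 1.0215.
The clock on rocket A records proper time, so craft B measures Δt = γΔτ = 1.0215 × 63.8 = 65.2 years.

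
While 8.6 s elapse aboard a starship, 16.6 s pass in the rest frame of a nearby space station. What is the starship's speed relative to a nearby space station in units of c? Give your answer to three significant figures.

0.855c

γ = Δt/Δτ = 16.6/8.6 = 1.9302.
β = √(1 − 1/γ²) = √(1 − 0.268408) = √0.731592 = 0.855.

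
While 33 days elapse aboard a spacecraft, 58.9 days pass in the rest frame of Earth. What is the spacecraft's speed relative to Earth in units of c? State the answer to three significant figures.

γ = Δt/Δτ = 58.9/33 = 1.7848.
β = √(1 − 1/γ²) = √(1 − 0.313921) = √0.686079 = 0.828.

0.828c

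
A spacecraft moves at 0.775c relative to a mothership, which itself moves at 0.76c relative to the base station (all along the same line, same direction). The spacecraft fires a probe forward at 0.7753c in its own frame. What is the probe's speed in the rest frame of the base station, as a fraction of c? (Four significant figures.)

0.9956c

Compose velocities in two stages. Stage 1 (into S'): u₁ = (0.7753+0.775)/(1+0.7753×0.775) = 0.96842.
Stage 2 (into S): u = (0.96842+0.76)/(1+0.96842×0.76) = 0.99563, so the speed is 0.9956c.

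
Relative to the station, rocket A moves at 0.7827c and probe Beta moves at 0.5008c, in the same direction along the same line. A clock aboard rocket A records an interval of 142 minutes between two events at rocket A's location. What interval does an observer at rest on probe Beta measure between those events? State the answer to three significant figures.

160 minutes

The velocity of rocket A relative to probe Beta is (0.7827 − 0.5008)c / (1 − 0.7827×0.5008) = 0.46363c; relative speed 0.46363c.
At |u| = 0.46363c, γ = (1 − 0.214953)^(−1/2) = 1.1286.
The clock on rocket A records proper time, so probe Beta measures Δt = γΔτ = 1.1286 × 142 = 160 minutes.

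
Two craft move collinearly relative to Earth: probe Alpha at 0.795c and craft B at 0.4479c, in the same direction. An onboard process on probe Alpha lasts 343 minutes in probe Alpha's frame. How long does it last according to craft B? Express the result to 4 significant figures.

407.2 minutes

Transform probe Alpha's velocity into craft B's frame: (0.795 − 0.4479)/(1 − 0.795·0.4479) = 0.3471/0.6439195, so the relative speed is 0.53904c.
At |u| = 0.53904c, γ = (1 − 0.290564)^(−1/2) = 1.1873.
The clock on probe Alpha records proper time, so craft B measures Δt = γΔτ = 1.1873 × 343 = 407.2 minutes.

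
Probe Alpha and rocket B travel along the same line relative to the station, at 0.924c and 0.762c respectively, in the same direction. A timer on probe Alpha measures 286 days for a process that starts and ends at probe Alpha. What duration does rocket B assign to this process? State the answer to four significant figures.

The velocity of probe Alpha relative to rocket B is (0.924 − 0.762)c / (1 − 0.924×0.762) = 0.54746c; relative speed 0.54746c.
γ for this relative speed: γ = 1/√(1 − 0.299712) = 1.195.
The clock on probe Alpha records proper time, so rocket B measures Δt = γΔτ = 1.195 × 286 = 341.8 days.

341.8 days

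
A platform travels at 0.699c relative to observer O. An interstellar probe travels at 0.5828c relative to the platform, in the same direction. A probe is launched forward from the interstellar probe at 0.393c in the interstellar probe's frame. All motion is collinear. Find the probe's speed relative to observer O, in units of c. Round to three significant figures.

Compose velocities in two stages. Stage 1 (into S'): u₁ = (0.393+0.5828)/(1+0.393×0.5828) = 0.79395.
Stage 2 (into S): u = (0.79395+0.699)/(1+0.79395×0.699) = 0.96011, so the speed is 0.960c.

0.960c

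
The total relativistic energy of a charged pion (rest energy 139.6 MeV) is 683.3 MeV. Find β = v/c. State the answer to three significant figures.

γ = E/(mc²) = 683.3/139.6 = 4.8947.
β = √(1 − 1/γ²) = √(1 − 0.0417396) = √0.9582604 = 0.979.

0.979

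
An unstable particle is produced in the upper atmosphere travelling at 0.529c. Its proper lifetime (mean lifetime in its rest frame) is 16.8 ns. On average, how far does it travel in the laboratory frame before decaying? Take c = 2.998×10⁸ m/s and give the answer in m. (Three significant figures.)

Lorentz factor: γ = (1 − 0.279841)^(−1/2) = 1.1784.
Lab-frame lifetime: Δt = γτ = 1.1784 × 16.8 ns = 19.797 ns.
Distance: d = vΔt = 0.529 × 2.998×10⁸ m/s × 1.9797×10^-8 s = 3.14 m.

3.14 m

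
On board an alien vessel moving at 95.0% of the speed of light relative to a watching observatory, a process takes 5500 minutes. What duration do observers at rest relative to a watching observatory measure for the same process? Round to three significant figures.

17600 minutes

γ = 1/√(1 − β²) = 1/√(1 − 0.9025) = 1/√0.0975 = 1/0.31225 = 3.2026.
Time dilation: Δt = γ·Δτ = 3.2026 × 5500 = 17600 minutes.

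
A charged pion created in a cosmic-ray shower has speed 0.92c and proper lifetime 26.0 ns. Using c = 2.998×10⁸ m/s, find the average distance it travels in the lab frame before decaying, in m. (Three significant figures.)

β² = 0.8464, so γ = 1/√0.1536 = 2.5516.
Lab-frame lifetime: Δt = γτ = 2.5516 × 26.0 ns = 66.342 ns.
Distance: d = vΔt = 0.92 × 2.998×10⁸ m/s × 6.6342×10^-8 s = 18.3 m.

18.3 m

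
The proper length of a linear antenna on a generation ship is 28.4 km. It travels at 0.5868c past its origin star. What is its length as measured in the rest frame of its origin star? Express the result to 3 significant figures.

23.0 km

With β = 0.5868, γ = 1/√(1 − 0.5868²) = 1/√0.65566576 = 1.235.
Length contraction: L = L₀/γ = 28.4/1.235 = 23.0 km.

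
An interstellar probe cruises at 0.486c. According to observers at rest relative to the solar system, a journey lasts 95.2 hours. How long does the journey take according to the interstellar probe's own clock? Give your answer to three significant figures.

83.2 hours

With β = 0.486, γ = 1/√(1 − 0.486²) = 1/√0.763804 = 1.1442.
The moving clock records proper time: Δτ = Δt/γ = 95.2/1.1442 = 83.2 hours.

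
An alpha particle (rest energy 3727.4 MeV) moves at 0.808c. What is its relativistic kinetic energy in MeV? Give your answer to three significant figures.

γ = 1/√(1 − β²) = 1/√(1 − 0.652864) = 1/√0.347136 = 1/0.589182 = 1.69727.
Kinetic energy: K = (γ − 1)mc² = (1.69727 − 1) × 3727.4 MeV = 0.69727 × 3727.4 = 2600 MeV.

2600 MeV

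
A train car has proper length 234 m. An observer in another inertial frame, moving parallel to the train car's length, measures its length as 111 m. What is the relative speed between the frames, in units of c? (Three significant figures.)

Length contraction gives γ = L₀/L = 234/111 = 2.1081.
β = √(1 − 1/γ²) = √0.774982 = 0.880.

0.880c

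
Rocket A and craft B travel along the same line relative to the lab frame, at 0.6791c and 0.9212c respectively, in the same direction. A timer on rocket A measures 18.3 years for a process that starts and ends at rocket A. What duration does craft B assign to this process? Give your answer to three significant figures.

24.0 years

The velocity of rocket A relative to craft B is (0.6791 − 0.9212)c / (1 − 0.6791×0.9212) = −0.64661c; relative speed 0.64661c.
At |u| = 0.64661c, γ = (1 − 0.418104)^(−1/2) = 1.3109.
Rocket A's interval is proper; time dilation gives Δt_B = γΔτ = 1.3109 × 18.3 years = 24.0 years.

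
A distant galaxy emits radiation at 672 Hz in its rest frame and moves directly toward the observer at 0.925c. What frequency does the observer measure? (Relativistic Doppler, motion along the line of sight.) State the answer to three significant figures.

3400 Hz

Relativistic Doppler (source moving toward): f_obs = f_src · √((1+β)/(1−β)).
With β = 0.925: factor = √(1.925/0.075) = 5.0662.
f_obs = 672 × 5.0662 = 3400 Hz.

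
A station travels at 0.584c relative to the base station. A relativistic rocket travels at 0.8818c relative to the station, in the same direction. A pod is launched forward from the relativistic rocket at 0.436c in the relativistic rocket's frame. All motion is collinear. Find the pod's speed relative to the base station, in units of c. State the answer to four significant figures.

0.9871c

Apply u = (u'+v)/(1+u'v) twice. Pod in the station frame: (0.436+0.8818)/(1+0.436·0.8818) = 1.3178/1.3844648 = 0.95185c.
That velocity, transformed to the rest frame of the base station: (0.95185+0.584)/(1+0.95185·0.584) = 1.53585/1.5558804 = 0.98713c.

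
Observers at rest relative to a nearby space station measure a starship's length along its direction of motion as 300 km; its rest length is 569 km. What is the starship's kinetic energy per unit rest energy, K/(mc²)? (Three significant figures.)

0.897

From L = L₀/γ: γ = 569/300 = 1.89667.
K/(mc²) = γ − 1 = 1.89667 − 1 = 0.897.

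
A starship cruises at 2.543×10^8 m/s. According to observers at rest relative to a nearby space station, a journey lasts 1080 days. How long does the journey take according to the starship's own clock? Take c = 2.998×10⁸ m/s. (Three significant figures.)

β = v/c = (2.543×10^8 m/s)/(2.998×10⁸ m/s) = 0.848232.
With β = 0.848232, γ = 1/√(1 − 0.848232²) = 1/√0.2805025 = 1.8881.
The starship's clock runs slow as seen from a nearby space station, so Δτ = Δt/γ = 1080/1.8881 = 572 days.

572 days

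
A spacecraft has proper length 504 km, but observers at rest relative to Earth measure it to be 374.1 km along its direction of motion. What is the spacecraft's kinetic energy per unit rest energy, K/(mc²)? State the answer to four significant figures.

γ = L₀/L = 504/374.1 = 1.34723.
Since K = (γ−1)mc², K/(mc²) = 1.34723 − 1 = 0.3472.

0.3472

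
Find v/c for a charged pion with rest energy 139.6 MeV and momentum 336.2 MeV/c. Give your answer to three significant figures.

pc/(mc²) = 336.2/139.6 = 2.4083 = βγ = β/√(1−β²).
So β² = x²/(1 + x²) with x = 2.4083: x² = 5.79991, β² = 5.79991/6.79991 = 0.852939, β = 0.924.

0.924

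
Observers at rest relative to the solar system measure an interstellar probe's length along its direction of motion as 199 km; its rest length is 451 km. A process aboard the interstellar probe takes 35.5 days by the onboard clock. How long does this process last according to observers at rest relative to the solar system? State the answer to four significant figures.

γ = L₀/L = 451/199 = 2.26633.
Δt = γΔτ = 2.26633 × 35.5 = 80.45 days.

80.45 days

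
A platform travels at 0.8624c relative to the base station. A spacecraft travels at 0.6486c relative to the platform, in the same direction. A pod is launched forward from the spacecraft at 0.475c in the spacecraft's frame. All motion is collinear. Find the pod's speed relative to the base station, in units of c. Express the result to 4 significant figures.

Apply u = (u'+v)/(1+u'v) twice. Pod in the platform frame: (0.475+0.6486)/(1+0.475·0.6486) = 1.1236/1.308085 = 0.85897c.
That velocity, transformed to the rest frame of the base station: (0.85897+0.8624)/(1+0.85897·0.8624) = 1.72137/1.740775728 = 0.98885c.

0.9889c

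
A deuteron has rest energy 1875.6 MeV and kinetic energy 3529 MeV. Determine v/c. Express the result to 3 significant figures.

0.938

γ = 1 + K/(mc²) = 1 + 3529/1875.6 = 2.8815.
β = √(1 − 1/γ²) = √(1 − 0.120438) = √0.879562 = 0.938.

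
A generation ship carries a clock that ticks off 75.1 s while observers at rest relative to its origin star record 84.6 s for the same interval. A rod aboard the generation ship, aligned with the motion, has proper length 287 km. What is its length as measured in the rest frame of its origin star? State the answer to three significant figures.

γ = Δt/Δτ = 84.6/75.1 = 1.1265.
The rod contracts by the same γ: 287 km / 1.1265 = 255 km.

255 km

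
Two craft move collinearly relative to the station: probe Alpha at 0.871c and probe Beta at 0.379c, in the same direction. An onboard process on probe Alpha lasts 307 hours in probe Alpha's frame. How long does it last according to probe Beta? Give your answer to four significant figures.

452.4 hours

Speed of probe Alpha in probe Beta's frame: u = (v_A − v_B)/(1 − v_A v_B/c²) = (0.871 − 0.379)/(1 − 0.871×0.379) = 0.492/0.669891 = 0.73445; |u| = 0.73445c.
γ for this relative speed: γ = 1/√(1 − 0.539417) = 1.4735.
The clock on probe Alpha records proper time, so probe Beta measures Δt = γΔτ = 1.4735 × 307 = 452.4 hours.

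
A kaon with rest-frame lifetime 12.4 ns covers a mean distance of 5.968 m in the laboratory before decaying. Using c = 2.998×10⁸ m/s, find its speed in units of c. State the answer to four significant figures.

Lab distance = (lab lifetime)·v = γτ·βc, so βγ = d/(cτ) = 5.968/(2.998×10⁸ × 1.240×10^-8) = 1.6054.
With βγ = 1.6054: γ² = 1 + (βγ)² = 3.57731, and β = (βγ)/γ = 1.6054/1.89138 = 0.8488.

0.8488c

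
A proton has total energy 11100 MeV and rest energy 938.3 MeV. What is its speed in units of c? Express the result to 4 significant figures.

Total energy E = γmc² gives γ = 11100/938.3 = 11.83.
Hence β = √(1 − 1/γ²) = √(1 − 0.00714547) = √0.99285453 = 0.9964.

0.9964c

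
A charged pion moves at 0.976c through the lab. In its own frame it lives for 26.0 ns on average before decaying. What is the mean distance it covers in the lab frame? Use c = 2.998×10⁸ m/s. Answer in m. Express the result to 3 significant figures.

34.9 m

β² = 0.952576, so γ = 1/√0.047424 = 4.592.
Lab-frame lifetime: Δt = γτ = 4.592 × 26.0 ns = 119.39 ns.
Distance: d = vΔt = 0.976 × 2.998×10⁸ m/s × 1.1939×10^-7 s = 34.9 m.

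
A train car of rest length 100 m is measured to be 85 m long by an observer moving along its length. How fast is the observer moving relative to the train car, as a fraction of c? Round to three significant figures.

0.527c

Length contraction gives γ = L₀/L = 100/85 = 1.1765.
β = √(1 − 1/γ²) = √0.277536 = 0.527.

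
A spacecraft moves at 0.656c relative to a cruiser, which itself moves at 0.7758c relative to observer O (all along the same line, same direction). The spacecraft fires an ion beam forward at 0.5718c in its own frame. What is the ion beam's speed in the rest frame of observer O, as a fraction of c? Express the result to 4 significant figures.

0.9858c

Apply u = (u'+v)/(1+u'v) twice. Ion beam in the cruiser frame: (0.5718+0.656)/(1+0.5718·0.656) = 1.2278/1.3751008 = 0.89288c.
That velocity, transformed to the rest frame of observer O: (0.89288+0.7758)/(1+0.89288·0.7758) = 1.66868/1.692696304 = 0.98581c.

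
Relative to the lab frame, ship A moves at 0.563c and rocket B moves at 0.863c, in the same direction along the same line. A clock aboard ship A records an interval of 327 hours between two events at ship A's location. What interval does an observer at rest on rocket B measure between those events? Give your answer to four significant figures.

Speed of ship A in rocket B's frame: u = (v_A − v_B)/(1 − v_A v_B/c²) = (0.563 − 0.863)/(1 − 0.563×0.863) = −0.3/0.514131 = −0.58351; |u| = 0.58351c.
γ for this relative speed: γ = 1/√(1 − 0.340484) = 1.2314.
Ship A's interval is proper; time dilation gives Δt_B = γΔτ = 1.2314 × 327 hours = 402.7 hours.

402.7 hours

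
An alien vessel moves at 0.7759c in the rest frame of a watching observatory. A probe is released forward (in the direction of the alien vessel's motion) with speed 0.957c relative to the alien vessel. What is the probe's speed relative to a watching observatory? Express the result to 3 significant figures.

0.994c

In units of c, u = (u' + v)/(1 + u'v) with u' = 0.957 and v = 0.7759.
Numerator: 0.957 + 0.7759 = 1.7329. Denominator: 1 + (0.957)(0.7759) = 1.7425363.
u = 1.7329/1.7425363 = 0.99447, so the speed is 0.994c.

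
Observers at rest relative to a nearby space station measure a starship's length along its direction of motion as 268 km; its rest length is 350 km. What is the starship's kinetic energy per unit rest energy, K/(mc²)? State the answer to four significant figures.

From L = L₀/γ: γ = 350/268 = 1.30597.
K/(mc²) = γ − 1 = 1.30597 − 1 = 0.3060.

0.3060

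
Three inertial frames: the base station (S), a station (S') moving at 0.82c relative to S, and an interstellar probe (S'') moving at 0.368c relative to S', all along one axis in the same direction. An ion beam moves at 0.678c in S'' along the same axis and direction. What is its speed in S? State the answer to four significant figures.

0.9826c

Compose velocities in two stages. Stage 1 (into S'): u₁ = (0.678+0.368)/(1+0.678×0.368) = 0.83713.
Stage 2 (into S): u = (0.83713+0.82)/(1+0.83713×0.82) = 0.98262, so the speed is 0.9826c.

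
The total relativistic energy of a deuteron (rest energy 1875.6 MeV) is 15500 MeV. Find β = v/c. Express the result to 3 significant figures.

0.993

Total energy E = γmc² gives γ = 15500/1875.6 = 8.264.
Hence β = √(1 − 1/γ²) = √(1 − 0.0146426) = √0.9853574 = 0.993.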